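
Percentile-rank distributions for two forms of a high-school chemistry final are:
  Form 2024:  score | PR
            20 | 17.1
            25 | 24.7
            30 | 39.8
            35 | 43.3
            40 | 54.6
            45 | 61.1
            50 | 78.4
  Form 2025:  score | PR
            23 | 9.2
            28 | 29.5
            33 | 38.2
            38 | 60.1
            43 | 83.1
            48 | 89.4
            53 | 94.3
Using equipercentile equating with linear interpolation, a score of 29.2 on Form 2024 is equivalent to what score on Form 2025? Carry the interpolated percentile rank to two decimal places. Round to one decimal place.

PR of 29.2 on Form 2024: 24.7 + (29.2 − 25)/(30 − 25) × (39.8 − 24.7) = 37.38
On Form 2025, PR 37.38 falls between score 28 (PR 29.5) and 33 (PR 38.2).
Interpolate: 28 + (37.38 − 29.5)/(38.2 − 29.5) × (33 − 28) = 32.5

32.5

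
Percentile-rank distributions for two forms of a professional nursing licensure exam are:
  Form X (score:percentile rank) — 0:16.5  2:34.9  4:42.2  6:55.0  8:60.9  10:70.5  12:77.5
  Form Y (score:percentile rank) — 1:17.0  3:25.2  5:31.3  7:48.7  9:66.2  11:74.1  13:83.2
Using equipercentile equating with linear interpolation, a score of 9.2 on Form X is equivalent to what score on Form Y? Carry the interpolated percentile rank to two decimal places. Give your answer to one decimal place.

PR of 9.2 on Form X: 60.9 + (9.2 − 8)/(10 − 8) × (70.5 − 60.9) = 66.66
On Form Y, PR 66.66 falls between score 9 (PR 66.2) and 11 (PR 74.1).
Interpolate: 9 + (66.66 − 66.2)/(74.1 − 66.2) × (11 − 9) = 9.1

9.1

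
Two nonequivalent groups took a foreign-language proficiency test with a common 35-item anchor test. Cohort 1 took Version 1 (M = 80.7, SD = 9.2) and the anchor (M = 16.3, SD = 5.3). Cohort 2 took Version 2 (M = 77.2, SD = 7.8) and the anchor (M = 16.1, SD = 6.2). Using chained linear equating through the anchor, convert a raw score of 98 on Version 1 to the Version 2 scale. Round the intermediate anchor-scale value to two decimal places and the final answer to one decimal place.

Version 1 → anchor (Cohort 1): v = (5.3/9.2)(98 − 80.7) + 16.3 = 26.27
anchor → Version 2 (Cohort 2): y = (7.8/6.2)(26.27 − 16.1) + 77.2 = 90.0

90.0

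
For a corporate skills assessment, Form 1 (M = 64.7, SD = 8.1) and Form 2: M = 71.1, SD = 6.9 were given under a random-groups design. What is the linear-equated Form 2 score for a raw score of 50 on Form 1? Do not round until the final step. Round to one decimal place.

58.6

Linear equating: y = (SD_Y/SD_X)(x − M_X) + M_Y
y = (6.9/8.1)(50 − 64.7) + 71.1
y = 0.851852 × -14.7 + 71.1 = -12.5222 + 71.1 = 58.6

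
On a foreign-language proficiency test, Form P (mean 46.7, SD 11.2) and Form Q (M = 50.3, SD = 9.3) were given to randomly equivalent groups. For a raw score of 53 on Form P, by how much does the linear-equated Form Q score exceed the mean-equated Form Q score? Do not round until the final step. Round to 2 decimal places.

Mean-equated: 53 + (50.3 − 46.7) = 56.60
Linear-equated: (9.3/11.2)(53 − 46.7) + 50.3 = 55.531
Difference = 55.531 − 56.60 = -1.07

-1.07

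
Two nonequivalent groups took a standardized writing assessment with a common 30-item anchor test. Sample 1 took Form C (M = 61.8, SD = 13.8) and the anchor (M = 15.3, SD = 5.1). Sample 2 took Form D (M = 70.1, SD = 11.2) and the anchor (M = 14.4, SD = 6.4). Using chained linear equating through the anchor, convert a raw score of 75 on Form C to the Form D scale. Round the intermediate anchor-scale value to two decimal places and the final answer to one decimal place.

80.2

Form C → anchor (Sample 1): v = (5.1/13.8)(75 − 61.8) + 15.3 = 20.18
anchor → Form D (Sample 2): y = (11.2/6.4)(20.18 − 14.4) + 70.1 = 80.2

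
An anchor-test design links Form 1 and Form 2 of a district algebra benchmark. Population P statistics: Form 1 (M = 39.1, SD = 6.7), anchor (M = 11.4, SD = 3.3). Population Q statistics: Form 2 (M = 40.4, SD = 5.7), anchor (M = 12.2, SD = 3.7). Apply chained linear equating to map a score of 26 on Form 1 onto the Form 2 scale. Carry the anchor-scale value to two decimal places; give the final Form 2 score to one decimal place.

29.2

Form 1 → anchor (Population P): v = (3.3/6.7)(26 − 39.1) + 11.4 = 4.95
anchor → Form 2 (Population Q): y = (5.7/3.7)(4.95 − 12.2) + 40.4 = 29.2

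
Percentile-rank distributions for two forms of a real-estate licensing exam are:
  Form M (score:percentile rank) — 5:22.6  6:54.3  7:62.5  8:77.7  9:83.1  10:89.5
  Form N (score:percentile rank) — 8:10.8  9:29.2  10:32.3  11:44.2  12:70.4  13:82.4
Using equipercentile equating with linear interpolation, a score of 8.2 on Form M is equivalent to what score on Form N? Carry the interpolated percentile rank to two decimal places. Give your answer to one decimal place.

12.7

PR of 8.2 on Form M: 77.7 + (8.2 − 8)/(9 − 8) × (83.1 − 77.7) = 78.78
On Form N, PR 78.78 falls between score 12 (PR 70.4) and 13 (PR 82.4).
Interpolate: 12 + (78.78 − 70.4)/(82.4 − 70.4) × (13 − 12) = 12.7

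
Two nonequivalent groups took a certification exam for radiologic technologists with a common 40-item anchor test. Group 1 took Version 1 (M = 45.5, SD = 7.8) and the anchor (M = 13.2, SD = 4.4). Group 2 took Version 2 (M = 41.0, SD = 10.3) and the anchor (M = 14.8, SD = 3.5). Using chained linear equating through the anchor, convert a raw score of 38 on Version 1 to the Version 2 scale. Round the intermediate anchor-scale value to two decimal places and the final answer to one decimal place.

Version 1 → anchor (Group 1): v = (4.4/7.8)(38 − 45.5) + 13.2 = 8.97
anchor → Version 2 (Group 2): y = (10.3/3.5)(8.97 − 14.8) + 41.0 = 23.8

23.8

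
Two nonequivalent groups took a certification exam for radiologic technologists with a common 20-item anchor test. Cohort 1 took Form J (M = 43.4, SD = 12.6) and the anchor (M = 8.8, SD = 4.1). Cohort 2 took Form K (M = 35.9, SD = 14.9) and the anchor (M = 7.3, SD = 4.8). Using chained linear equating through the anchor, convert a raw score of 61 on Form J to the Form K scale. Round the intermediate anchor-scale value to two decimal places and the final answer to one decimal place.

Form J → anchor (Cohort 1): v = (4.1/12.6)(61 − 43.4) + 8.8 = 14.53
anchor → Form K (Cohort 2): y = (14.9/4.8)(14.53 − 7.3) + 35.9 = 58.3

58.3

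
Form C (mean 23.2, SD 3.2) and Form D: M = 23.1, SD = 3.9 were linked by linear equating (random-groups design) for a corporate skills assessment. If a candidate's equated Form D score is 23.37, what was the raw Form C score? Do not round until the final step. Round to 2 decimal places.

23.42

Invert y = (SD_Y/SD_X)(x − M_X) + M_Y:
x = (SD_X/SD_Y)(y − M_Y) + M_X = (3.2/3.9)(23.37 − 23.1) + 23.2
x = 0.820513 × 0.270 + 23.2 = 23.42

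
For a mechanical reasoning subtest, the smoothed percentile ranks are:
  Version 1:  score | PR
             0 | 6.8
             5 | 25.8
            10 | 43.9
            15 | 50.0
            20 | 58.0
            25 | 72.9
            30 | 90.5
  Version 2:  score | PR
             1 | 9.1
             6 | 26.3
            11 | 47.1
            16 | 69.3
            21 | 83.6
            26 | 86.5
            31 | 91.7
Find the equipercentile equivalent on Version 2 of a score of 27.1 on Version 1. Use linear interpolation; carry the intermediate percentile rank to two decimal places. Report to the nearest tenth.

19.8

PR of 27.1 on Version 1: 72.9 + (27.1 − 25)/(30 − 25) × (90.5 − 72.9) = 80.29
On Version 2, PR 80.29 falls between score 16 (PR 69.3) and 21 (PR 83.6).
Interpolate: 16 + (80.29 − 69.3)/(83.6 − 69.3) × (21 − 16) = 19.8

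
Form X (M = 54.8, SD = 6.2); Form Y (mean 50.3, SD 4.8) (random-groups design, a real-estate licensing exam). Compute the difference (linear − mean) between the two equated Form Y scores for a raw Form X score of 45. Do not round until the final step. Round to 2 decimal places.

Mean-equated: 45 + (50.3 − 54.8) = 40.50
Linear-equated: (4.8/6.2)(45 − 54.8) + 50.3 = 42.713
Difference = 42.713 − 40.50 = 2.21

2.21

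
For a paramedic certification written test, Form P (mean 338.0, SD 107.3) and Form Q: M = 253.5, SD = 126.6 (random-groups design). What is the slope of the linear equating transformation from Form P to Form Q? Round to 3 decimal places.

A = SD_Y / SD_X = 126.6 / 107.3 = 1.180

1.180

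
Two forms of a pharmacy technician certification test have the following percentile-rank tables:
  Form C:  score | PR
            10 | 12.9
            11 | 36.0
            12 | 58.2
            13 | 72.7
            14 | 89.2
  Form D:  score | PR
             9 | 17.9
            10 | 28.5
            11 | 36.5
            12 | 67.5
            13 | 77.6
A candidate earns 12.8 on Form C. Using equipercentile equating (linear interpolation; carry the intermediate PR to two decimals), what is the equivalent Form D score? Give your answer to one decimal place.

PR of 12.8 on Form C: 58.2 + (12.8 − 12)/(13 − 12) × (72.7 − 58.2) = 69.80
On Form D, PR 69.80 falls between score 12 (PR 67.5) and 13 (PR 77.6).
Interpolate: 12 + (69.80 − 67.5)/(77.6 − 67.5) × (13 − 12) = 12.2

12.2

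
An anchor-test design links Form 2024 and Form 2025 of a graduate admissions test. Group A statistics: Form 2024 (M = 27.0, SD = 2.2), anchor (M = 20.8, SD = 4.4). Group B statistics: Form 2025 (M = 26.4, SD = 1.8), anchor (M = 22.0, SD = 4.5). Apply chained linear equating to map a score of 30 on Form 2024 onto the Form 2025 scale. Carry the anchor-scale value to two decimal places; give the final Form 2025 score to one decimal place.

Form 2024 → anchor (Group A): v = (4.4/2.2)(30 − 27.0) + 20.8 = 26.80
anchor → Form 2025 (Group B): y = (1.8/4.5)(26.80 − 22.0) + 26.4 = 28.3

28.3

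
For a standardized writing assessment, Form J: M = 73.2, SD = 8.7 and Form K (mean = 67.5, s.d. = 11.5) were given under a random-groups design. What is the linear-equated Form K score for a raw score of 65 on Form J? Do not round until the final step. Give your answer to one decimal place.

56.7

Linear equating: y = (SD_Y/SD_X)(x − M_X) + M_Y
y = (11.5/8.7)(65 − 73.2) + 67.5
y = 1.321839 × -8.2 + 67.5 = -10.8391 + 67.5 = 56.7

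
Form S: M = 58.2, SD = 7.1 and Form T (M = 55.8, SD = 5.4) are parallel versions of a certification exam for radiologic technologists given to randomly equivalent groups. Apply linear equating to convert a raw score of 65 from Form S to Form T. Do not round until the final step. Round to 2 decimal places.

Linear equating: y = (SD_Y/SD_X)(x − M_X) + M_Y
y = (5.4/7.1)(65 − 58.2) + 55.8
y = 0.760563 × 6.8 + 55.8 = 5.1718 + 55.8 = 60.97

60.97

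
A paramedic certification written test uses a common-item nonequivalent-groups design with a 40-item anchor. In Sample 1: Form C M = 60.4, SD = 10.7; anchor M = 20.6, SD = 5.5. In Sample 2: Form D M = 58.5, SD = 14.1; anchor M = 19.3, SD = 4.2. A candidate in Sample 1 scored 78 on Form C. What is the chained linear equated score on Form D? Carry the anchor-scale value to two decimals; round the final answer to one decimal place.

93.2

Form C → anchor (Sample 1): v = (5.5/10.7)(78 − 60.4) + 20.6 = 29.65
anchor → Form D (Sample 2): y = (14.1/4.2)(29.65 − 19.3) + 58.5 = 93.2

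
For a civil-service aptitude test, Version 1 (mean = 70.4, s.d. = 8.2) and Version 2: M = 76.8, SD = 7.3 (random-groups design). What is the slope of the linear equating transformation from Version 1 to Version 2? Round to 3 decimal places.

A = SD_Y / SD_X = 7.3 / 8.2 = 0.890

0.890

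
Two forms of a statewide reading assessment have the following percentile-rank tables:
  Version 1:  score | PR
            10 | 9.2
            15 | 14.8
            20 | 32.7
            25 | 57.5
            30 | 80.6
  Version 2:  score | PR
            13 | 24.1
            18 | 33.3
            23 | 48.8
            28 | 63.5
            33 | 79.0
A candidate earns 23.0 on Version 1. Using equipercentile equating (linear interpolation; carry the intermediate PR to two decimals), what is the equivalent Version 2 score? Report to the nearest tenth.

22.6

PR of 23.0 on Version 1: 32.7 + (23.0 − 20)/(25 − 20) × (57.5 − 32.7) = 47.58
On Version 2, PR 47.58 falls between score 18 (PR 33.3) and 23 (PR 48.8).
Interpolate: 18 + (47.58 − 33.3)/(48.8 − 33.3) × (23 − 18) = 22.6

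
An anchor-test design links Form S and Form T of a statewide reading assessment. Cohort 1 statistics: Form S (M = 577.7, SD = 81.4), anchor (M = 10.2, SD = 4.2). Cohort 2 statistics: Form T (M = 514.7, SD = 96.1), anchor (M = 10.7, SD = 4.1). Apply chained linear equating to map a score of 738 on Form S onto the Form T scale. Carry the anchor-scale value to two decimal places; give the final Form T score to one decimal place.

Form S → anchor (Cohort 1): v = (4.2/81.4)(738 − 577.7) + 10.2 = 18.47
anchor → Form T (Cohort 2): y = (96.1/4.1)(18.47 − 10.7) + 514.7 = 696.8

696.8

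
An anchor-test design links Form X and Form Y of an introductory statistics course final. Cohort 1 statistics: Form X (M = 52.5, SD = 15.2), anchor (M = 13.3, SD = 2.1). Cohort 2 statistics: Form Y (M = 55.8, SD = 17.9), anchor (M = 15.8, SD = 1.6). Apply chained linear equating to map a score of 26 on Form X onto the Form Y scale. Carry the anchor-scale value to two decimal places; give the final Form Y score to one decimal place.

Form X → anchor (Cohort 1): v = (2.1/15.2)(26 − 52.5) + 13.3 = 9.64
anchor → Form Y (Cohort 2): y = (17.9/1.6)(9.64 − 15.8) + 55.8 = -13.1

-13.1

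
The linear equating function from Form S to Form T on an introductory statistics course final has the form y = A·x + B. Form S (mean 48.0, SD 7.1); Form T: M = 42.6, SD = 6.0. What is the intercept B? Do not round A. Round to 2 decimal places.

2.04

A = SD_Y / SD_X = 6.0 / 7.1 = 0.845070
B = M_Y − A·M_X = 42.6 − 0.845070 × 48.0 = 2.04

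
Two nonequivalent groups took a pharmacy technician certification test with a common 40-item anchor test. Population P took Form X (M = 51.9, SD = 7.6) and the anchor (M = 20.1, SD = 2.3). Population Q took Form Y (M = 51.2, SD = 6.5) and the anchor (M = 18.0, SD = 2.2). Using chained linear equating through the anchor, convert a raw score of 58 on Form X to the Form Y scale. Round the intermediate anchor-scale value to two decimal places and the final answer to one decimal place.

Form X → anchor (Population P): v = (2.3/7.6)(58 − 51.9) + 20.1 = 21.95
anchor → Form Y (Population Q): y = (6.5/2.2)(21.95 − 18.0) + 51.2 = 62.9

62.9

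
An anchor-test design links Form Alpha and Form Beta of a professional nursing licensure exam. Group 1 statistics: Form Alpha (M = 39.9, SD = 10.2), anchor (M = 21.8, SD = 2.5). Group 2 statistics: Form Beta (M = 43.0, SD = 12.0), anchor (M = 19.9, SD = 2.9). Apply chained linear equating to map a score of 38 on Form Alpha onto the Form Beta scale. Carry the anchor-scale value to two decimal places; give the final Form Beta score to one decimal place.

Form Alpha → anchor (Group 1): v = (2.5/10.2)(38 − 39.9) + 21.8 = 21.33
anchor → Form Beta (Group 2): y = (12.0/2.9)(21.33 − 19.9) + 43.0 = 48.9

48.9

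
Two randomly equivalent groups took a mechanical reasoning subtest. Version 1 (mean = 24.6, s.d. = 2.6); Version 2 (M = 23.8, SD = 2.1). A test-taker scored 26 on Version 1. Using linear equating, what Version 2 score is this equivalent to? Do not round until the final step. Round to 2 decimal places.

24.93

Linear equating: y = (SD_Y/SD_X)(x − M_X) + M_Y
y = (2.1/2.6)(26 − 24.6) + 23.8
y = 0.807692 × 1.4 + 23.8 = 1.1308 + 23.8 = 24.93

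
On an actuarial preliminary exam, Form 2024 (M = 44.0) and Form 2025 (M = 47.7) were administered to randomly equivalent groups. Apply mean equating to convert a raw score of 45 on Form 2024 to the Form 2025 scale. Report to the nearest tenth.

48.7

Mean equating: y = x + (M_Y − M_X) = 45 + (47.7 − 44.0) = 48.7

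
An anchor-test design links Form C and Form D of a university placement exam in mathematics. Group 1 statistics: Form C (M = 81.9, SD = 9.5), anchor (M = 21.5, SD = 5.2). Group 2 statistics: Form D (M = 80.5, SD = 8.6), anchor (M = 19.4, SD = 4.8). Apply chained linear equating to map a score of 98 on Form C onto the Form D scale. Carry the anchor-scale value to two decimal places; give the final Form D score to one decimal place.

100.0

Form C → anchor (Group 1): v = (5.2/9.5)(98 − 81.9) + 21.5 = 30.31
anchor → Form D (Group 2): y = (8.6/4.8)(30.31 − 19.4) + 80.5 = 100.0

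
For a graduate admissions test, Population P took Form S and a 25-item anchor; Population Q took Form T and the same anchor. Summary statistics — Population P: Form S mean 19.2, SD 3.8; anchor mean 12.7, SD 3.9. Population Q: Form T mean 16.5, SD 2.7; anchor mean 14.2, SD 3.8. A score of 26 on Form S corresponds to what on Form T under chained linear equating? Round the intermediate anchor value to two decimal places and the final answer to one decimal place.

Form S → anchor (Population P): v = (3.9/3.8)(26 − 19.2) + 12.7 = 19.68
anchor → Form T (Population Q): y = (2.7/3.8)(19.68 − 14.2) + 16.5 = 20.4

20.4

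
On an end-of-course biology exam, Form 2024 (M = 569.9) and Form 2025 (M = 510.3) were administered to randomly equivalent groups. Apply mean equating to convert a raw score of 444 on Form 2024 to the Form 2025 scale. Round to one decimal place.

384.4

Mean equating: y = x + (M_Y − M_X) = 444 + (510.3 − 569.9) = 384.4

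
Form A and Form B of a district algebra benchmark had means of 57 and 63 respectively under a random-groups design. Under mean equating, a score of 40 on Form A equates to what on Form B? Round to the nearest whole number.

Mean equating: y = x + (M_Y − M_X) = 40 + (63 − 57) = 46

46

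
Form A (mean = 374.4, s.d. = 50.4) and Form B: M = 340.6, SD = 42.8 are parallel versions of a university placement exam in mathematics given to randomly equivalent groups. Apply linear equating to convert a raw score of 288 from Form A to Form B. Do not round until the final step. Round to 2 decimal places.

267.23

Linear equating: y = (SD_Y/SD_X)(x − M_X) + M_Y
y = (42.8/50.4)(288 − 374.4) + 340.6
y = 0.849206 × -86.4 + 340.6 = -73.3714 + 340.6 = 267.23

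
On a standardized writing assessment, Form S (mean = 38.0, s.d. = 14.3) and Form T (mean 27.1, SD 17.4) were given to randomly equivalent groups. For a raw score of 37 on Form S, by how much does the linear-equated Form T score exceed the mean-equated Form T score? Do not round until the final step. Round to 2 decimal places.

-0.22

Mean-equated: 37 + (27.1 − 38.0) = 26.10
Linear-equated: (17.4/14.3)(37 − 38.0) + 27.1 = 25.883
Difference = 25.883 − 26.10 = -0.22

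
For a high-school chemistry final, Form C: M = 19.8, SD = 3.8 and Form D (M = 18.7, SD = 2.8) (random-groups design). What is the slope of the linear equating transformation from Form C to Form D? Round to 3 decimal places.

0.737

A = SD_Y / SD_X = 2.8 / 3.8 = 0.737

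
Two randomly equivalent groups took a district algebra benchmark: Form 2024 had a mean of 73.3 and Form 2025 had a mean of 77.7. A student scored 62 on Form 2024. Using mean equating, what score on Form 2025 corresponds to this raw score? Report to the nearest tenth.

Mean equating: y = x + (M_Y − M_X) = 62 + (77.7 − 73.3) = 66.4

66.4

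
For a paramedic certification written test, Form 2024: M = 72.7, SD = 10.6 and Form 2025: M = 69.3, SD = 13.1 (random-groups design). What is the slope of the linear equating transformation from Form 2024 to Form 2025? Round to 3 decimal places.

1.236

A = SD_Y / SD_X = 13.1 / 10.6 = 1.236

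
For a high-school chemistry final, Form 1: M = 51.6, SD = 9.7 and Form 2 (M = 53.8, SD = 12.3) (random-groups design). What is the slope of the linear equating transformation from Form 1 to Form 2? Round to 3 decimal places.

A = SD_Y / SD_X = 12.3 / 9.7 = 1.268

1.268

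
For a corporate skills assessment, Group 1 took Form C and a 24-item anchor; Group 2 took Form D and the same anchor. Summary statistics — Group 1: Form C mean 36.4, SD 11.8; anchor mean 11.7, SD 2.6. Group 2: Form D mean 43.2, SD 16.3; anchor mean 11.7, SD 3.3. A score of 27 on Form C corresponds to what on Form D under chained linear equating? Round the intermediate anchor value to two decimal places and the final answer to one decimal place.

33.0

Form C → anchor (Group 1): v = (2.6/11.8)(27 − 36.4) + 11.7 = 9.63
anchor → Form D (Group 2): y = (16.3/3.3)(9.63 − 11.7) + 43.2 = 33.0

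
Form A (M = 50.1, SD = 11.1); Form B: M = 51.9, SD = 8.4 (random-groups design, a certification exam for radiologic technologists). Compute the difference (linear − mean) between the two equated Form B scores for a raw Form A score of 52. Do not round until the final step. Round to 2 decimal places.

-0.46

Mean-equated: 52 + (51.9 − 50.1) = 53.80
Linear-equated: (8.4/11.1)(52 − 50.1) + 51.9 = 53.338
Difference = 53.338 − 53.80 = -0.46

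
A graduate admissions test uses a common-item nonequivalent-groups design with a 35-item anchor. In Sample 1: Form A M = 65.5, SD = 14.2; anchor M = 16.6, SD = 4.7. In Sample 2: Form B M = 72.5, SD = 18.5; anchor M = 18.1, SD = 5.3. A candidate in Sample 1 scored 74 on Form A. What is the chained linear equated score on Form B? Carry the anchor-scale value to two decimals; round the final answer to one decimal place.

77.1

Form A → anchor (Sample 1): v = (4.7/14.2)(74 − 65.5) + 16.6 = 19.41
anchor → Form B (Sample 2): y = (18.5/5.3)(19.41 − 18.1) + 72.5 = 77.1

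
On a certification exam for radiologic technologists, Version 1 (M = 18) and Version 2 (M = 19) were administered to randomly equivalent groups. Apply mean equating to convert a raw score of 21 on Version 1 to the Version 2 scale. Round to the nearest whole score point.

22

Mean equating: y = x + (M_Y − M_X) = 21 + (19 − 18) = 22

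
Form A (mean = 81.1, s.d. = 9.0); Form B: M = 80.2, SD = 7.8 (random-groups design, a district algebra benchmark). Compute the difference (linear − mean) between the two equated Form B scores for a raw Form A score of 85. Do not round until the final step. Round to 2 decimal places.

Mean-equated: 85 + (80.2 − 81.1) = 84.10
Linear-equated: (7.8/9.0)(85 − 81.1) + 80.2 = 83.580
Difference = 83.580 − 84.10 = -0.52

-0.52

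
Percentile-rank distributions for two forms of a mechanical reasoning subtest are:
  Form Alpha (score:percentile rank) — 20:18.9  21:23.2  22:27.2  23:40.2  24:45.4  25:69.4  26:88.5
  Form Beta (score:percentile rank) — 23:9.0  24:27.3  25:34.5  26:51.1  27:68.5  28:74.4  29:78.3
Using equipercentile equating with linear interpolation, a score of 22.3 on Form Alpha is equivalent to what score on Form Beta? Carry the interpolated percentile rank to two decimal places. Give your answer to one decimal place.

PR of 22.3 on Form Alpha: 27.2 + (22.3 − 22)/(23 − 22) × (40.2 − 27.2) = 31.10
On Form Beta, PR 31.10 falls between score 24 (PR 27.3) and 25 (PR 34.5).
Interpolate: 24 + (31.10 − 27.3)/(34.5 − 27.3) × (25 − 24) = 24.5

24.5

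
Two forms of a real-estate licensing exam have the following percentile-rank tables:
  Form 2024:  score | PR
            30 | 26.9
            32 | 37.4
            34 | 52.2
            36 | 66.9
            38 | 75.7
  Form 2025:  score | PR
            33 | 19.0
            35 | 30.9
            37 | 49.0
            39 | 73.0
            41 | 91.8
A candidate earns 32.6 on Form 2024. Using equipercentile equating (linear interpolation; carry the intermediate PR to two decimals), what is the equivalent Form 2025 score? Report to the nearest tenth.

36.2

PR of 32.6 on Form 2024: 37.4 + (32.6 − 32)/(34 − 32) × (52.2 − 37.4) = 41.84
On Form 2025, PR 41.84 falls between score 35 (PR 30.9) and 37 (PR 49.0).
Interpolate: 35 + (41.84 − 30.9)/(49.0 − 30.9) × (37 − 35) = 36.2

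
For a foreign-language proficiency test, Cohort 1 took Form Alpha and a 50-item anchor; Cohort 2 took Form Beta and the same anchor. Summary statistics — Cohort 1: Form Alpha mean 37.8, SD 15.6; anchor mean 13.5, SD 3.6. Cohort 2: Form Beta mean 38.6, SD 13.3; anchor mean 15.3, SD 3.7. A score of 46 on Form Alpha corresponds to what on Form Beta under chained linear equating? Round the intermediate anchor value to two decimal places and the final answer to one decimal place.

38.9

Form Alpha → anchor (Cohort 1): v = (3.6/15.6)(46 − 37.8) + 13.5 = 15.39
anchor → Form Beta (Cohort 2): y = (13.3/3.7)(15.39 − 15.3) + 38.6 = 38.9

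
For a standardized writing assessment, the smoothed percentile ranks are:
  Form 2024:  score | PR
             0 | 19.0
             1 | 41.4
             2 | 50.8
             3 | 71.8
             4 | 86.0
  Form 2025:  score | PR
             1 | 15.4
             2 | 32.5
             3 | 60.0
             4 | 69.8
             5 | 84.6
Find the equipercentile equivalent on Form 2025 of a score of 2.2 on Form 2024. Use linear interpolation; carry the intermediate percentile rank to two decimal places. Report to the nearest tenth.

2.8

PR of 2.2 on Form 2024: 50.8 + (2.2 − 2)/(3 − 2) × (71.8 − 50.8) = 55.00
On Form 2025, PR 55.00 falls between score 2 (PR 32.5) and 3 (PR 60.0).
Interpolate: 2 + (55.00 − 32.5)/(60.0 − 32.5) × (3 − 2) = 2.8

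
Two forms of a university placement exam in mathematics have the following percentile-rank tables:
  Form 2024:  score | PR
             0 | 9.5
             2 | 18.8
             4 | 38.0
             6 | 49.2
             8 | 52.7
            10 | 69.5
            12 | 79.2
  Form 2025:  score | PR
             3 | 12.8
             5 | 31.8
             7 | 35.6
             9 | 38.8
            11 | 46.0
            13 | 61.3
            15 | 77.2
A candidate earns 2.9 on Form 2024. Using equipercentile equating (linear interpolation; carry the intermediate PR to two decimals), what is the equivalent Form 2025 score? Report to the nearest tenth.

PR of 2.9 on Form 2024: 18.8 + (2.9 − 2)/(4 − 2) × (38.0 − 18.8) = 27.44
On Form 2025, PR 27.44 falls between score 3 (PR 12.8) and 5 (PR 31.8).
Interpolate: 3 + (27.44 − 12.8)/(31.8 − 12.8) × (5 − 3) = 4.5

4.5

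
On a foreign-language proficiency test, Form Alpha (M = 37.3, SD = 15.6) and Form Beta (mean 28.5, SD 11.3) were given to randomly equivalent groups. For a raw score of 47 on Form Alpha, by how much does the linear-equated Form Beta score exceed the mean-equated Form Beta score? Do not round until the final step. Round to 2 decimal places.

-2.67

Mean-equated: 47 + (28.5 − 37.3) = 38.20
Linear-equated: (11.3/15.6)(47 − 37.3) + 28.5 = 35.526
Difference = 35.526 − 38.20 = -2.67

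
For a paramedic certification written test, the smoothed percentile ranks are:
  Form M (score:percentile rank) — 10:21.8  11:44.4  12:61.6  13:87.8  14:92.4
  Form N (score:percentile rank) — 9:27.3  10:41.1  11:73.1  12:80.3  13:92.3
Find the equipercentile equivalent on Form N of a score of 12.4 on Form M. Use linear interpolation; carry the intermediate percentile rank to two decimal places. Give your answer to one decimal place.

PR of 12.4 on Form M: 61.6 + (12.4 − 12)/(13 − 12) × (87.8 − 61.6) = 72.08
On Form N, PR 72.08 falls between score 10 (PR 41.1) and 11 (PR 73.1).
Interpolate: 10 + (72.08 − 41.1)/(73.1 − 41.1) × (11 − 10) = 11.0

11.0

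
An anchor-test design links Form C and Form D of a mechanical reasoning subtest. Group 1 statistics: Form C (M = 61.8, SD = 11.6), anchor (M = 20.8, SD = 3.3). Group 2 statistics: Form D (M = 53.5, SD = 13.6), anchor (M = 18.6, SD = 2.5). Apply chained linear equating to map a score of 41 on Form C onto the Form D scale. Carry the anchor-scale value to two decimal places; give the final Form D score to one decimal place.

33.3

Form C → anchor (Group 1): v = (3.3/11.6)(41 − 61.8) + 20.8 = 14.88
anchor → Form D (Group 2): y = (13.6/2.5)(14.88 − 18.6) + 53.5 = 33.3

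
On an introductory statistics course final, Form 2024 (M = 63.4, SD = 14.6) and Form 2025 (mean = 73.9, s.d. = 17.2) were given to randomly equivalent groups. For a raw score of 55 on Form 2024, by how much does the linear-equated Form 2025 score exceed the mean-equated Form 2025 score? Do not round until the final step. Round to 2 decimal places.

-1.50

Mean-equated: 55 + (73.9 − 63.4) = 65.50
Linear-equated: (17.2/14.6)(55 − 63.4) + 73.9 = 64.004
Difference = 64.004 − 65.50 = -1.50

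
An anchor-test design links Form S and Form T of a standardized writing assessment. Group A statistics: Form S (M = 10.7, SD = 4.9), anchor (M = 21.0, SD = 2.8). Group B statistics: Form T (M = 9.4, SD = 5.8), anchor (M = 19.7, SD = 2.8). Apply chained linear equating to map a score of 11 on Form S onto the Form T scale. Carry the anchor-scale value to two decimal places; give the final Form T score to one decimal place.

Form S → anchor (Group A): v = (2.8/4.9)(11 − 10.7) + 21.0 = 21.17
anchor → Form T (Group B): y = (5.8/2.8)(21.17 − 19.7) + 9.4 = 12.4

12.4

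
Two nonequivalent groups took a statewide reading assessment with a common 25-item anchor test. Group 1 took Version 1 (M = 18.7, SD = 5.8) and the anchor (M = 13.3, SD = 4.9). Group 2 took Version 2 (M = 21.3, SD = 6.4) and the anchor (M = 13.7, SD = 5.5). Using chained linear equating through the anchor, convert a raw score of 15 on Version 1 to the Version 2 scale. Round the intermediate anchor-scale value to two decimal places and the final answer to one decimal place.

Version 1 → anchor (Group 1): v = (4.9/5.8)(15 − 18.7) + 13.3 = 10.17
anchor → Version 2 (Group 2): y = (6.4/5.5)(10.17 − 13.7) + 21.3 = 17.2

17.2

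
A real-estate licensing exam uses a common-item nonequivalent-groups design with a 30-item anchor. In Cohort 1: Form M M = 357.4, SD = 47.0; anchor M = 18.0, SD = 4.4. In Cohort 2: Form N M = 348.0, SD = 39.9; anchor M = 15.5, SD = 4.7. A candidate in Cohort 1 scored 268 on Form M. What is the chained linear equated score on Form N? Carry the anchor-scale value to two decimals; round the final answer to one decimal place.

Form M → anchor (Cohort 1): v = (4.4/47.0)(268 − 357.4) + 18.0 = 9.63
anchor → Form N (Cohort 2): y = (39.9/4.7)(9.63 − 15.5) + 348.0 = 298.2

298.2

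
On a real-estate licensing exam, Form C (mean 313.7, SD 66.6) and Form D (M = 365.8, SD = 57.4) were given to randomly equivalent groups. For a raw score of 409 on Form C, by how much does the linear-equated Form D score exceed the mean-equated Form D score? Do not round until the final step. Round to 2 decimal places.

Mean-equated: 409 + (365.8 − 313.7) = 461.10
Linear-equated: (57.4/66.6)(409 − 313.7) + 365.8 = 447.935
Difference = 447.935 − 461.10 = -13.16

-13.16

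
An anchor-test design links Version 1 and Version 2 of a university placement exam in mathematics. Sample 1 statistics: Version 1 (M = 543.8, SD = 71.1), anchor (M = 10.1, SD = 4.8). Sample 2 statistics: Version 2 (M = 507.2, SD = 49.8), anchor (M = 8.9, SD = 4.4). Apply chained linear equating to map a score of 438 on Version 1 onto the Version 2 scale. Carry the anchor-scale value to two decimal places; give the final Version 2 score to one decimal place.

Version 1 → anchor (Sample 1): v = (4.8/71.1)(438 − 543.8) + 10.1 = 2.96
anchor → Version 2 (Sample 2): y = (49.8/4.4)(2.96 − 8.9) + 507.2 = 440.0

440.0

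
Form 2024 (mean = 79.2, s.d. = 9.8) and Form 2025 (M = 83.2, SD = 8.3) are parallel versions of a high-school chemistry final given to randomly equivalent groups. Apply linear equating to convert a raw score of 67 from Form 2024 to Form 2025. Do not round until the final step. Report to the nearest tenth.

Linear equating: y = (SD_Y/SD_X)(x − M_X) + M_Y
y = (8.3/9.8)(67 − 79.2) + 83.2
y = 0.846939 × -12.2 + 83.2 = -10.3327 + 83.2 = 72.9

72.9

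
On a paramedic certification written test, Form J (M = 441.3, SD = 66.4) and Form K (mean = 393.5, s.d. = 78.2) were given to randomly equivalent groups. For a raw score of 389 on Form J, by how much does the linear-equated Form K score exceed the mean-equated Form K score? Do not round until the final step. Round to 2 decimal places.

-9.29

Mean-equated: 389 + (393.5 − 441.3) = 341.20
Linear-equated: (78.2/66.4)(389 − 441.3) + 393.5 = 331.906
Difference = 331.906 − 341.20 = -9.29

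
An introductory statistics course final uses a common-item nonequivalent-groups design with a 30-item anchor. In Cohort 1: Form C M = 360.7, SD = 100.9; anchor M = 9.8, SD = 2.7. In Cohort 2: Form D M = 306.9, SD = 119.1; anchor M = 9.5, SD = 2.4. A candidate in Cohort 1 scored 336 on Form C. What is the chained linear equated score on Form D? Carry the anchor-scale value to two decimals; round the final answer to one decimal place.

289.0

Form C → anchor (Cohort 1): v = (2.7/100.9)(336 − 360.7) + 9.8 = 9.14
anchor → Form D (Cohort 2): y = (119.1/2.4)(9.14 − 9.5) + 306.9 = 289.0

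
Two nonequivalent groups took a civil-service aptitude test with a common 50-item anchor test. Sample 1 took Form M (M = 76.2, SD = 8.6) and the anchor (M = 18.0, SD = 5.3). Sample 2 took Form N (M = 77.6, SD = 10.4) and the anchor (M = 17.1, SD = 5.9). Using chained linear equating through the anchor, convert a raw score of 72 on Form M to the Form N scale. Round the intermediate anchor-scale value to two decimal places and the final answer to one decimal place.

Form M → anchor (Sample 1): v = (5.3/8.6)(72 − 76.2) + 18.0 = 15.41
anchor → Form N (Sample 2): y = (10.4/5.9)(15.41 − 17.1) + 77.6 = 74.6

74.6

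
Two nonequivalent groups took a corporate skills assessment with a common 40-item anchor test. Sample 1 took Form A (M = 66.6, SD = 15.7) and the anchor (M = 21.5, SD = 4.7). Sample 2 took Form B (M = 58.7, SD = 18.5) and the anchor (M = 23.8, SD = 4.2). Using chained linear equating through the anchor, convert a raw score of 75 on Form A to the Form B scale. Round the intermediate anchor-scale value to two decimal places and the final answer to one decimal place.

59.6

Form A → anchor (Sample 1): v = (4.7/15.7)(75 − 66.6) + 21.5 = 24.01
anchor → Form B (Sample 2): y = (18.5/4.2)(24.01 − 23.8) + 58.7 = 59.6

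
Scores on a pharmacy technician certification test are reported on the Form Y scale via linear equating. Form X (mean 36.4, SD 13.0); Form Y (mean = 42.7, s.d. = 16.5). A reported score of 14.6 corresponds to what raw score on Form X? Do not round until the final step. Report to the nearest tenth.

14.3

Invert y = (SD_Y/SD_X)(x − M_X) + M_Y:
x = (SD_X/SD_Y)(y − M_Y) + M_X = (13.0/16.5)(14.6 − 42.7) + 36.4
x = 0.787879 × -28.100 + 36.4 = 14.3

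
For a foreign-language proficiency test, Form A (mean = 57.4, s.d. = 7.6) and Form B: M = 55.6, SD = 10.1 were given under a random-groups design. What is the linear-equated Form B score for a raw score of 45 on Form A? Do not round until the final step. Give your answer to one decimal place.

Linear equating: y = (SD_Y/SD_X)(x − M_X) + M_Y
y = (10.1/7.6)(45 − 57.4) + 55.6
y = 1.328947 × -12.4 + 55.6 = -16.4789 + 55.6 = 39.1

39.1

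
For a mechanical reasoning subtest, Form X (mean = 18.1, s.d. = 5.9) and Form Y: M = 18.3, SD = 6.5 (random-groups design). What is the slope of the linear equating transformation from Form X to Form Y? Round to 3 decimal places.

1.102

A = SD_Y / SD_X = 6.5 / 5.9 = 1.102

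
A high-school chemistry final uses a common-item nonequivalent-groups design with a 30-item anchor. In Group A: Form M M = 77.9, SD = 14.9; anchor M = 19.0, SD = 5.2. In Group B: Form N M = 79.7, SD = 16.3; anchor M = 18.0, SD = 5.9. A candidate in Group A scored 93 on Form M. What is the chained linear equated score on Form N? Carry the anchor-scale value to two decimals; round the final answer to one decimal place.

97.0

Form M → anchor (Group A): v = (5.2/14.9)(93 − 77.9) + 19.0 = 24.27
anchor → Form N (Group B): y = (16.3/5.9)(24.27 − 18.0) + 79.7 = 97.0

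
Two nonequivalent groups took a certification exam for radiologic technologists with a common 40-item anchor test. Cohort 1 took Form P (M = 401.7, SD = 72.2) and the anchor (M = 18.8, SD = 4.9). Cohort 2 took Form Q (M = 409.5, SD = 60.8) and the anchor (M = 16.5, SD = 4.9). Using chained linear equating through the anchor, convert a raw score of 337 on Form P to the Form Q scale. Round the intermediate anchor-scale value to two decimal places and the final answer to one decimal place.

383.6

Form P → anchor (Cohort 1): v = (4.9/72.2)(337 − 401.7) + 18.8 = 14.41
anchor → Form Q (Cohort 2): y = (60.8/4.9)(14.41 − 16.5) + 409.5 = 383.6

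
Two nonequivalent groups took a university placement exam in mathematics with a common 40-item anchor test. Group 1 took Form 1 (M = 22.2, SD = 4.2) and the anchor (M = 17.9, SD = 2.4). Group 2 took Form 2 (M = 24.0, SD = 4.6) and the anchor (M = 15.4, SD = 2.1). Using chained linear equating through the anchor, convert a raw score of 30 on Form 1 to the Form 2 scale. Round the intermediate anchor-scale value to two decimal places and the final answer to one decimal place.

Form 1 → anchor (Group 1): v = (2.4/4.2)(30 − 22.2) + 17.9 = 22.36
anchor → Form 2 (Group 2): y = (4.6/2.1)(22.36 − 15.4) + 24.0 = 39.2

39.2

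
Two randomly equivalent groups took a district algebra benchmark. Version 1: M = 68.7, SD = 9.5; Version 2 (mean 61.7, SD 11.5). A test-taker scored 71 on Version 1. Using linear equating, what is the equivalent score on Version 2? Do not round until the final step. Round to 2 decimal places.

Linear equating: y = (SD_Y/SD_X)(x − M_X) + M_Y
y = (11.5/9.5)(71 − 68.7) + 61.7
y = 1.210526 × 2.3 + 61.7 = 2.7842 + 61.7 = 64.48

64.48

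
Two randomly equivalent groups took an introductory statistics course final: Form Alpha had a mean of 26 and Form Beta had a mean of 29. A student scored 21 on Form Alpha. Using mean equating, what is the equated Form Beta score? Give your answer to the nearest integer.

Mean equating: y = x + (M_Y − M_X) = 21 + (29 − 26) = 24

24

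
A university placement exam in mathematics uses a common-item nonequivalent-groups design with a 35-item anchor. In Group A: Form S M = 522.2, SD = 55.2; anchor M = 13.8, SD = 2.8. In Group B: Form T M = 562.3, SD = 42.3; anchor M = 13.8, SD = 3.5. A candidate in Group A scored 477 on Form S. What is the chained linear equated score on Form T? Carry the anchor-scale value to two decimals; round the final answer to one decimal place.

Form S → anchor (Group A): v = (2.8/55.2)(477 − 522.2) + 13.8 = 11.51
anchor → Form T (Group B): y = (42.3/3.5)(11.51 − 13.8) + 562.3 = 534.6

534.6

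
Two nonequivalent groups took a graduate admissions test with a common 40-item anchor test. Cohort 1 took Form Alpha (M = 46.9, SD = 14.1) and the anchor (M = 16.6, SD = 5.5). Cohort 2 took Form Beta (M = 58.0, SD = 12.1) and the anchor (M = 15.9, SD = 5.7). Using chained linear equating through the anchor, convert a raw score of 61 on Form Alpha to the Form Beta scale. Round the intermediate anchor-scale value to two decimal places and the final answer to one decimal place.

71.2

Form Alpha → anchor (Cohort 1): v = (5.5/14.1)(61 − 46.9) + 16.6 = 22.10
anchor → Form Beta (Cohort 2): y = (12.1/5.7)(22.10 − 15.9) + 58.0 = 71.2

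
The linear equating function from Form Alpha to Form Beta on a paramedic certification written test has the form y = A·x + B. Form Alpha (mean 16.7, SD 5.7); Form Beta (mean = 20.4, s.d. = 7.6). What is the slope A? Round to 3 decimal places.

A = SD_Y / SD_X = 7.6 / 5.7 = 1.333

1.333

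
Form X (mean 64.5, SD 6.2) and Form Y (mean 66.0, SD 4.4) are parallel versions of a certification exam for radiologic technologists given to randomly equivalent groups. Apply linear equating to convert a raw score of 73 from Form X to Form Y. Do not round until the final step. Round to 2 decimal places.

Linear equating: y = (SD_Y/SD_X)(x − M_X) + M_Y
y = (4.4/6.2)(73 − 64.5) + 66.0
y = 0.709677 × 8.5 + 66.0 = 6.0323 + 66.0 = 72.03

72.03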